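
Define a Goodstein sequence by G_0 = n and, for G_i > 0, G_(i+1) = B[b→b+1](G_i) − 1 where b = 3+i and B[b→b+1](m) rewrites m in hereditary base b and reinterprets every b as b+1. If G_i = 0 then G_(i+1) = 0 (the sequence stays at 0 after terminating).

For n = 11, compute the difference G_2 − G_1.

8

G_0=11  [base 3] 3^2 + 2  →[3↦4]→  4^2 + 2 = 18  −1 ⇒ G_1=17
G_1=17  [base 4] 4^2 + 1  →[4↦5]→  5^2 + 1 = 26  −1 ⇒ G_2=25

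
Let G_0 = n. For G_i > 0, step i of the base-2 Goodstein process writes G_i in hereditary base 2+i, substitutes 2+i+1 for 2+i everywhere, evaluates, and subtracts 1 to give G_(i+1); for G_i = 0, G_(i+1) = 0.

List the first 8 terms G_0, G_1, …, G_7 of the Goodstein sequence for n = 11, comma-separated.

[0] 11 ≡ 2^(2 + 1) + 2 + 1 (base 2). Lift 3: 85. −1: 84.
[1] 84 ≡ 3^(3 + 1) + 3 (base 3). Lift 4: 1028. −1: 1027.
[2] 1027 ≡ 4^(4 + 1) + 3 (base 4). Lift 5: 15628. −1: 15627.
[3] 15627 ≡ 5^(5 + 1) + 2 (base 5). Lift 6: 279938. −1: 279937.
[4] 279937 ≡ 6^(6 + 1) + 1 (base 6). Lift 7: 5764802. −1: 5764801.
[5] 5764801 ≡ 7^(7 + 1) (base 7). Lift 8: 134217728. −1: 134217727.
[6] 134217727 ≡ 7·8^8 + 7·8^7 + 7·8^6 + 7·8^5 + 7·8^4 + 7·8^3 + 7·8^2 + 7·8 + 7 (base 8). Lift 9: 2749609303. −1: 2749609302.

11, 84, 1027, 15627, 279937, 5764801, 134217727, 2749609302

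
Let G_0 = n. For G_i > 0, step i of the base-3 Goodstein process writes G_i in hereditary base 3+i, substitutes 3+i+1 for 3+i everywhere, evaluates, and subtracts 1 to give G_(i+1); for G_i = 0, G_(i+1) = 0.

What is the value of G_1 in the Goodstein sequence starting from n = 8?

9

G_0=8  [base 3] 2·3 + 2  →[3↦4]→  2·4 + 2 = 10  −1 ⇒ G_1=9
G_1=9  [base 4] 2·4 + 1  →[4↦5]→  2·5 + 1 = 11  −1 ⇒ G_2=10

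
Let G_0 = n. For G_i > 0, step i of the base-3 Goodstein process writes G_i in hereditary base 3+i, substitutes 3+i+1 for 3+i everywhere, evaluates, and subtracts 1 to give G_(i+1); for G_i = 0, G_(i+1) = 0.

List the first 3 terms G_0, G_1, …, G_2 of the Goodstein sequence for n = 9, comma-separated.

9, 15, 17

step 0: 9 = 3^2; sub 4 for 3: 4^2; = 16; G_1 = 16−1 = 15
step 1: 15 = 3·4 + 3; sub 5 for 4: 3·5 + 3; = 18; G_2 = 18−1 = 17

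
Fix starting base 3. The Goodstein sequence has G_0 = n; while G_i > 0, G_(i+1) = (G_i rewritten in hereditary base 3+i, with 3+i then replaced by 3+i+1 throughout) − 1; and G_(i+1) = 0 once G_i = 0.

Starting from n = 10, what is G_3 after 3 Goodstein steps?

[0] 10 ≡ 3^2 + 1 (base 3). Lift 4: 17. −1: 16.
[1] 16 ≡ 4^2 (base 4). Lift 5: 25. −1: 24.
[2] 24 ≡ 4·5 + 4 (base 5). Lift 6: 28. −1: 27.
[3] 27 ≡ 4·6 + 3 (base 6). Lift 7: 31. −1: 30.

27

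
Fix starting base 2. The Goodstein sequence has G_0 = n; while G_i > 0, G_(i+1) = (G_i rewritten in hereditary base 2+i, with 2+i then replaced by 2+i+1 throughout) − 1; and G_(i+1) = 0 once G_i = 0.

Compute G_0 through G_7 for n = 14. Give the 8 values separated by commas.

14, 110, 1281, 18750, 326591, 5862840, 134404971, 3487116548

i=0: 14 = 2^(2 + 1) + 2^2 + 2 (b=2); 2→3: 3^(3 + 1) + 3^3 + 3 = 111; 111−1 = 110
i=1: 110 = 3^(3 + 1) + 3^3 + 2 (b=3); 3→4: 4^(4 + 1) + 4^4 + 2 = 1282; 1282−1 = 1281
i=2: 1281 = 4^(4 + 1) + 4^4 + 1 (b=4); 4→5: 5^(5 + 1) + 5^5 + 1 = 18751; 18751−1 = 18750
i=3: 18750 = 5^(5 + 1) + 5^5 (b=5); 5→6: 6^(6 + 1) + 6^6 = 326592; 326592−1 = 326591
i=4: 326591 = 6^(6 + 1) + 5·6^5 + 5·6^4 + 5·6^3 + 5·6^2 + 5·6 + 5 (b=6); 6→7: 7^(7 + 1) + 5·7^5 + 5·7^4 + 5·7^3 + 5·7^2 + 5·7 + 5 = 5862841; 5862841−1 = 5862840
i=5: 5862840 = 7^(7 + 1) + 5·7^5 + 5·7^4 + 5·7^3 + 5·7^2 + 5·7 + 4 (b=7); 7→8: 8^(8 + 1) + 5·8^5 + 5·8^4 + 5·8^3 + 5·8^2 + 5·8 + 4 = 134404972; 134404972−1 = 134404971
i=6: 134404971 = 8^(8 + 1) + 5·8^5 + 5·8^4 + 5·8^3 + 5·8^2 + 5·8 + 3 (b=8); 8→9: 9^(9 + 1) + 5·9^5 + 5·9^4 + 5·9^3 + 5·9^2 + 5·9 + 3 = 3487116549; 3487116549−1 = 3487116548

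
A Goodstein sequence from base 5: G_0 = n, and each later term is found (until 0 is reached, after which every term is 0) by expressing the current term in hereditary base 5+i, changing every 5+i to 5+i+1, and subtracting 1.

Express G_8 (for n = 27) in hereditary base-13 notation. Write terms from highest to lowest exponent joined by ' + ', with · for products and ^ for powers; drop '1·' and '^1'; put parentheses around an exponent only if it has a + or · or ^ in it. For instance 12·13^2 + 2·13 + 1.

7·13 + 2

G_0 = 27. HB_5(27) = 5^2 + 2. Bump = 38. G_1 = 37.
G_1 = 37. HB_6(37) = 6^2 + 1. Bump = 50. G_2 = 49.
G_2 = 49. HB_7(49) = 7^2. Bump = 64. G_3 = 63.
G_3 = 63. HB_8(63) = 7·8 + 7. Bump = 70. G_4 = 69.
G_4 = 69. HB_9(69) = 7·9 + 6. Bump = 76. G_5 = 75.
G_5 = 75. HB_10(75) = 7·10 + 5. Bump = 82. G_6 = 81.
G_6 = 81. HB_11(81) = 7·11 + 4. Bump = 88. G_7 = 87.
G_7 = 87. HB_12(87) = 7·12 + 3. Bump = 94. G_8 = 93.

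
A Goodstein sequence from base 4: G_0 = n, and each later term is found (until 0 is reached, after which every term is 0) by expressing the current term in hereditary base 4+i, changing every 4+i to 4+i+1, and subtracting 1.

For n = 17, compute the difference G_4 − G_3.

17 —HB4→ 4^2 + 1 —bump→ 5^2 + 1 = 26 —(−1)→ 25
25 —HB5→ 5^2 —bump→ 6^2 = 36 —(−1)→ 35
35 —HB6→ 5·6 + 5 —bump→ 5·7 + 5 = 40 —(−1)→ 39
39 —HB7→ 5·7 + 4 —bump→ 5·8 + 4 = 44 —(−1)→ 43

4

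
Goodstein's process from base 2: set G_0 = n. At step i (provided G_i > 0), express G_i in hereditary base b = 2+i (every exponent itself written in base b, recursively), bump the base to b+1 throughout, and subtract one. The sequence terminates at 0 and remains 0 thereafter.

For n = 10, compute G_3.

10 —HB2→ 2^(2 + 1) + 2 —bump→ 3^(3 + 1) + 3 = 84 —(−1)→ 83
83 —HB3→ 3^(3 + 1) + 2 —bump→ 4^(4 + 1) + 2 = 1026 —(−1)→ 1025
1025 —HB4→ 4^(4 + 1) + 1 —bump→ 5^(5 + 1) + 1 = 15626 —(−1)→ 15625
15625 —HB5→ 5^(5 + 1) —bump→ 6^(6 + 1) = 279936 —(−1)→ 279935

15625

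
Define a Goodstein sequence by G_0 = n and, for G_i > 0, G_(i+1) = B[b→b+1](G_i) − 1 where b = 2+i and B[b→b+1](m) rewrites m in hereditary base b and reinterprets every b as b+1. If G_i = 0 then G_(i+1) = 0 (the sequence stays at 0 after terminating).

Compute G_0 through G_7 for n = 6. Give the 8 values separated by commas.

[0] 6 ≡ 2^2 + 2 (base 2). Lift 3: 30. −1: 29.
[1] 29 ≡ 3^3 + 2 (base 3). Lift 4: 258. −1: 257.
[2] 257 ≡ 4^4 + 1 (base 4). Lift 5: 3126. −1: 3125.
[3] 3125 ≡ 5^5 (base 5). Lift 6: 46656. −1: 46655.
[4] 46655 ≡ 5·6^5 + 5·6^4 + 5·6^3 + 5·6^2 + 5·6 + 5 (base 6). Lift 7: 98040. −1: 98039.
[5] 98039 ≡ 5·7^5 + 5·7^4 + 5·7^3 + 5·7^2 + 5·7 + 4 (base 7). Lift 8: 187244. −1: 187243.
[6] 187243 ≡ 5·8^5 + 5·8^4 + 5·8^3 + 5·8^2 + 5·8 + 3 (base 8). Lift 9: 332148. −1: 332147.

6, 29, 257, 3125, 46655, 98039, 187243, 332147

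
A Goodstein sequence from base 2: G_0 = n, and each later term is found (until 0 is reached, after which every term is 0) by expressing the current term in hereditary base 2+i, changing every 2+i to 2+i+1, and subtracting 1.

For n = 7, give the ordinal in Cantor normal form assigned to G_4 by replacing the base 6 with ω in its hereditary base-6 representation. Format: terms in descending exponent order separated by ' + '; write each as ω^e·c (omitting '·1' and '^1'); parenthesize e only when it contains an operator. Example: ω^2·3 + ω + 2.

i=0: 7 = 2^2 + 2 + 1 (b=2); 2→3: 3^3 + 3 + 1 = 31; 31−1 = 30
i=1: 30 = 3^3 + 3 (b=3); 3→4: 4^4 + 4 = 260; 260−1 = 259
i=2: 259 = 4^4 + 3 (b=4); 4→5: 5^5 + 3 = 3128; 3128−1 = 3127
i=3: 3127 = 5^5 + 2 (b=5); 5→6: 6^6 + 2 = 46658; 46658−1 = 46657
i=4: 46657 = 6^6 + 1 (b=6); 6→7: 7^7 + 1 = 823544; 823544−1 = 823543

ω^ω + 1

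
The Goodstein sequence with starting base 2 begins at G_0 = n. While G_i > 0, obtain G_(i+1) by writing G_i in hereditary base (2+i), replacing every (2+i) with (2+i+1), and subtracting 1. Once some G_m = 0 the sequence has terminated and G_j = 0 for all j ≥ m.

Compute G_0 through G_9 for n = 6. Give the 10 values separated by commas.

6, 29, 257, 3125, 46655, 98039, 187243, 332147, 555551, 885775

(0) 6|_2 = 2^2 + 2 ↦ 3^3 + 3|_3 = 30 ⇒ 29
(1) 29|_3 = 3^3 + 2 ↦ 4^4 + 2|_4 = 258 ⇒ 257
(2) 257|_4 = 4^4 + 1 ↦ 5^5 + 1|_5 = 3126 ⇒ 3125
(3) 3125|_5 = 5^5 ↦ 6^6|_6 = 46656 ⇒ 46655
(4) 46655|_6 = 5·6^5 + 5·6^4 + 5·6^3 + 5·6^2 + 5·6 + 5 ↦ 5·7^5 + 5·7^4 + 5·7^3 + 5·7^2 + 5·7 + 5|_7 = 98040 ⇒ 98039
(5) 98039|_7 = 5·7^5 + 5·7^4 + 5·7^3 + 5·7^2 + 5·7 + 4 ↦ 5·8^5 + 5·8^4 + 5·8^3 + 5·8^2 + 5·8 + 4|_8 = 187244 ⇒ 187243
(6) 187243|_8 = 5·8^5 + 5·8^4 + 5·8^3 + 5·8^2 + 5·8 + 3 ↦ 5·9^5 + 5·9^4 + 5·9^3 + 5·9^2 + 5·9 + 3|_9 = 332148 ⇒ 332147
(7) 332147|_9 = 5·9^5 + 5·9^4 + 5·9^3 + 5·9^2 + 5·9 + 2 ↦ 5·10^5 + 5·10^4 + 5·10^3 + 5·10^2 + 5·10 + 2|_10 = 555552 ⇒ 555551
(8) 555551|_10 = 5·10^5 + 5·10^4 + 5·10^3 + 5·10^2 + 5·10 + 1 ↦ 5·11^5 + 5·11^4 + 5·11^3 + 5·11^2 + 5·11 + 1|_11 = 885776 ⇒ 885775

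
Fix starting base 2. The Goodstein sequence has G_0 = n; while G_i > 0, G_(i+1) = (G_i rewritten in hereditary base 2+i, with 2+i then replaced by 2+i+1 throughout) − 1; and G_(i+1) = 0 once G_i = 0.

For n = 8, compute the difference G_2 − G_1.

i=0: 8 = 2^(2 + 1) (b=2); 2→3: 3^(3 + 1) = 81; 81−1 = 80
i=1: 80 = 2·3^3 + 2·3^2 + 2·3 + 2 (b=3); 3→4: 2·4^4 + 2·4^2 + 2·4 + 2 = 554; 554−1 = 553

473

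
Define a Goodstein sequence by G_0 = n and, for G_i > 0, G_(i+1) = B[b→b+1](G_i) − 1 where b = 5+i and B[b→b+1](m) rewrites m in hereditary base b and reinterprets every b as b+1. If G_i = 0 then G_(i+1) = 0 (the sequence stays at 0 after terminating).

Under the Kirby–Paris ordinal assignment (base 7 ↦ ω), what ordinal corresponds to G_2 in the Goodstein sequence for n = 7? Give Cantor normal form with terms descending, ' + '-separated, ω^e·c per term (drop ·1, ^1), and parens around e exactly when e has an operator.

i=0: 7 = 5 + 2 (b=5); 5→6: 6 + 2 = 8; 8−1 = 7
i=1: 7 = 6 + 1 (b=6); 6→7: 7 + 1 = 8; 8−1 = 7
i=2: 7 = 7 (b=7); 7→8: 8 = 8; 8−1 = 7

ω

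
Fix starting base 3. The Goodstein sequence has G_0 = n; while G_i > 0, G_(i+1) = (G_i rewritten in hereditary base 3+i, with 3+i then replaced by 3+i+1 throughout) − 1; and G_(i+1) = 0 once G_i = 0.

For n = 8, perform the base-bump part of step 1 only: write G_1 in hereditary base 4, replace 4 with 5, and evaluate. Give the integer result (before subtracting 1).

11

G_0=8  [base 3] 2·3 + 2  →[3↦4]→  2·4 + 2 = 10  −1 ⇒ G_1=9
G_1=9  [base 4] 2·4 + 1  →[4↦5]→  2·5 + 1 = 11  −1 ⇒ G_2=10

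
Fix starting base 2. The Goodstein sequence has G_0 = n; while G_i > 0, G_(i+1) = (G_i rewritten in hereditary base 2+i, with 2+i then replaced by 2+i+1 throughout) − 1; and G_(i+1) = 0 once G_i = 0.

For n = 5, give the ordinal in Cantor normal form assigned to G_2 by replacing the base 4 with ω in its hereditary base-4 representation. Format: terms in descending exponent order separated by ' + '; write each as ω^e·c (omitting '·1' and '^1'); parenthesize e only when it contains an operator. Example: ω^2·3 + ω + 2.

[0] 5 ≡ 2^2 + 1 (base 2). Lift 3: 28. −1: 27.
[1] 27 ≡ 3^3 (base 3). Lift 4: 256. −1: 255.
[2] 255 ≡ 3·4^3 + 3·4^2 + 3·4 + 3 (base 4). Lift 5: 468. −1: 467.

ω^3·3 + ω^2·3 + ω·3 + 3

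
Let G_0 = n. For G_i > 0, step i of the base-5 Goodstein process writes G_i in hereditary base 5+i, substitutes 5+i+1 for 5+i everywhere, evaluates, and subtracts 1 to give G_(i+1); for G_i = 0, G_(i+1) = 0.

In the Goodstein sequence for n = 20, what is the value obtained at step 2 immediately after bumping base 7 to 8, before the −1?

(0) 20|_5 = 4·5 ↦ 4·6|_6 = 24 ⇒ 23
(1) 23|_6 = 3·6 + 5 ↦ 3·7 + 5|_7 = 26 ⇒ 25
(2) 25|_7 = 3·7 + 4 ↦ 3·8 + 4|_8 = 28 ⇒ 27

28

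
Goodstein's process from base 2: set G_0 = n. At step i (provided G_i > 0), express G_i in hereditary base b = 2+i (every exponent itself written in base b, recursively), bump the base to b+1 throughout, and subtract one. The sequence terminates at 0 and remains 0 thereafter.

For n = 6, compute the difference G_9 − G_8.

step 0: 6 = 2^2 + 2; sub 3 for 2: 3^3 + 3; = 30; G_1 = 30−1 = 29
step 1: 29 = 3^3 + 2; sub 4 for 3: 4^4 + 2; = 258; G_2 = 258−1 = 257
step 2: 257 = 4^4 + 1; sub 5 for 4: 5^5 + 1; = 3126; G_3 = 3126−1 = 3125
step 3: 3125 = 5^5; sub 6 for 5: 6^6; = 46656; G_4 = 46656−1 = 46655
step 4: 46655 = 5·6^5 + 5·6^4 + 5·6^3 + 5·6^2 + 5·6 + 5; sub 7 for 6: 5·7^5 + 5·7^4 + 5·7^3 + 5·7^2 + 5·7 + 5; = 98040; G_5 = 98040−1 = 98039
step 5: 98039 = 5·7^5 + 5·7^4 + 5·7^3 + 5·7^2 + 5·7 + 4; sub 8 for 7: 5·8^5 + 5·8^4 + 5·8^3 + 5·8^2 + 5·8 + 4; = 187244; G_6 = 187244−1 = 187243
step 6: 187243 = 5·8^5 + 5·8^4 + 5·8^3 + 5·8^2 + 5·8 + 3; sub 9 for 8: 5·9^5 + 5·9^4 + 5·9^3 + 5·9^2 + 5·9 + 3; = 332148; G_7 = 332148−1 = 332147
step 7: 332147 = 5·9^5 + 5·9^4 + 5·9^3 + 5·9^2 + 5·9 + 2; sub 10 for 9: 5·10^5 + 5·10^4 + 5·10^3 + 5·10^2 + 5·10 + 2; = 555552; G_8 = 555552−1 = 555551
step 8: 555551 = 5·10^5 + 5·10^4 + 5·10^3 + 5·10^2 + 5·10 + 1; sub 11 for 10: 5·11^5 + 5·11^4 + 5·11^3 + 5·11^2 + 5·11 + 1; = 885776; G_9 = 885776−1 = 885775

330224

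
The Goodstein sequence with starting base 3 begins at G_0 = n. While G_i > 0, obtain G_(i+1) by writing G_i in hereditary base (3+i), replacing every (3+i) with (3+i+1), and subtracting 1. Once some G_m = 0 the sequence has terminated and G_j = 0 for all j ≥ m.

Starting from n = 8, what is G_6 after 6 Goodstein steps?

11

base 3: 8 = 2·3 + 2; at 4: 2·4 + 2 = 10; next = 9
base 4: 9 = 2·4 + 1; at 5: 2·5 + 1 = 11; next = 10
base 5: 10 = 2·5; at 6: 2·6 = 12; next = 11
base 6: 11 = 6 + 5; at 7: 7 + 5 = 12; next = 11
base 7: 11 = 7 + 4; at 8: 8 + 4 = 12; next = 11
base 8: 11 = 8 + 3; at 9: 9 + 3 = 12; next = 11
base 9: 11 = 9 + 2; at 10: 10 + 2 = 12; next = 11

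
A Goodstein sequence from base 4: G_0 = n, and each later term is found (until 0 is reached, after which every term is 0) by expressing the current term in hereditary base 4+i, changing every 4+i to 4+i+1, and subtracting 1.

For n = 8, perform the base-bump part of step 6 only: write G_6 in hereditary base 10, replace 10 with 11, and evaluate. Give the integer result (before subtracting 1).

9

G_0=8  [base 4] 2·4  →[4↦5]→  2·5 = 10  −1 ⇒ G_1=9
G_1=9  [base 5] 5 + 4  →[5↦6]→  6 + 4 = 10  −1 ⇒ G_2=9
G_2=9  [base 6] 6 + 3  →[6↦7]→  7 + 3 = 10  −1 ⇒ G_3=9
G_3=9  [base 7] 7 + 2  →[7↦8]→  8 + 2 = 10  −1 ⇒ G_4=9
G_4=9  [base 8] 8 + 1  →[8↦9]→  9 + 1 = 10  −1 ⇒ G_5=9
G_5=9  [base 9] 9  →[9↦10]→  10 = 10  −1 ⇒ G_6=9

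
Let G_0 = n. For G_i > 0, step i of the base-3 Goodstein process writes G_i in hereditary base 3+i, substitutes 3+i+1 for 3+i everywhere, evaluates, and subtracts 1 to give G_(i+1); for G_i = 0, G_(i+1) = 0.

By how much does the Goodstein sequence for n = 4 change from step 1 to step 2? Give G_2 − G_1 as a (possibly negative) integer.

0

4 —HB3→ 3 + 1 —bump→ 4 + 1 = 5 —(−1)→ 4
4 —HB4→ 4 —bump→ 5 = 5 —(−1)→ 4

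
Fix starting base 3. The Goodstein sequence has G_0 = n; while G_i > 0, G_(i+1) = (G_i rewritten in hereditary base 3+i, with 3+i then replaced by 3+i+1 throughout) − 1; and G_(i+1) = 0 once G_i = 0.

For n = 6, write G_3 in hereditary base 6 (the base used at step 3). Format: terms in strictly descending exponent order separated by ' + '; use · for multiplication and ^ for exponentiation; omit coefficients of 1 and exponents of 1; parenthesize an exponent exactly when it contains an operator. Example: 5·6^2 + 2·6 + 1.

6 + 1

6 —HB3→ 2·3 —bump→ 2·4 = 8 —(−1)→ 7
7 —HB4→ 4 + 3 —bump→ 5 + 3 = 8 —(−1)→ 7
7 —HB5→ 5 + 2 —bump→ 6 + 2 = 8 —(−1)→ 7
7 —HB6→ 6 + 1 —bump→ 7 + 1 = 8 —(−1)→ 7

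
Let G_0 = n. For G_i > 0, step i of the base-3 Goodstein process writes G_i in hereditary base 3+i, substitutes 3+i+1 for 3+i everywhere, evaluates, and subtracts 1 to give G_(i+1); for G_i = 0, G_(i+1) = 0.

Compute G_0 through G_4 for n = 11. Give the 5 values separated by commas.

i=0: 11 = 3^2 + 2 (b=3); 3→4: 4^2 + 2 = 18; 18−1 = 17
i=1: 17 = 4^2 + 1 (b=4); 4→5: 5^2 + 1 = 26; 26−1 = 25
i=2: 25 = 5^2 (b=5); 5→6: 6^2 = 36; 36−1 = 35
i=3: 35 = 5·6 + 5 (b=6); 6→7: 5·7 + 5 = 40; 40−1 = 39

11, 17, 25, 35, 39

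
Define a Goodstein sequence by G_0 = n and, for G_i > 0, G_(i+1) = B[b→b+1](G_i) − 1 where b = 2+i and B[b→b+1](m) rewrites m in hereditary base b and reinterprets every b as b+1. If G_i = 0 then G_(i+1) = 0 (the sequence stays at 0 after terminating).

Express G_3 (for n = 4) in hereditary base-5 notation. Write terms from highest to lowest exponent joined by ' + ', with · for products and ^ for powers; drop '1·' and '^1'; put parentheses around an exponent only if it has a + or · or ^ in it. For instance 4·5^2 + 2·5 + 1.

(0) 4|_2 = 2^2 ↦ 3^3|_3 = 27 ⇒ 26
(1) 26|_3 = 2·3^2 + 2·3 + 2 ↦ 2·4^2 + 2·4 + 2|_4 = 42 ⇒ 41
(2) 41|_4 = 2·4^2 + 2·4 + 1 ↦ 2·5^2 + 2·5 + 1|_5 = 61 ⇒ 60
(3) 60|_5 = 2·5^2 + 2·5 ↦ 2·6^2 + 2·6|_6 = 84 ⇒ 83

2·5^2 + 2·5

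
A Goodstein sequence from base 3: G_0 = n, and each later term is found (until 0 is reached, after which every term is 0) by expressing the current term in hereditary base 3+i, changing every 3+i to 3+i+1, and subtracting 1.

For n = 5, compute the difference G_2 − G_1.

0

G_0=5  [base 3] 3 + 2  →[3↦4]→  4 + 2 = 6  −1 ⇒ G_1=5
G_1=5  [base 4] 4 + 1  →[4↦5]→  5 + 1 = 6  −1 ⇒ G_2=5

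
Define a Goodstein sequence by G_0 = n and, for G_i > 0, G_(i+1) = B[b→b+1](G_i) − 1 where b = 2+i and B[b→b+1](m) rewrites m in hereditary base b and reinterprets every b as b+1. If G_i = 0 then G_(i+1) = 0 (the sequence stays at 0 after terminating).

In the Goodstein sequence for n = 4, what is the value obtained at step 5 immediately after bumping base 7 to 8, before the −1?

(0) 4|_2 = 2^2 ↦ 3^3|_3 = 27 ⇒ 26
(1) 26|_3 = 2·3^2 + 2·3 + 2 ↦ 2·4^2 + 2·4 + 2|_4 = 42 ⇒ 41
(2) 41|_4 = 2·4^2 + 2·4 + 1 ↦ 2·5^2 + 2·5 + 1|_5 = 61 ⇒ 60
(3) 60|_5 = 2·5^2 + 2·5 ↦ 2·6^2 + 2·6|_6 = 84 ⇒ 83
(4) 83|_6 = 2·6^2 + 6 + 5 ↦ 2·7^2 + 7 + 5|_7 = 110 ⇒ 109

140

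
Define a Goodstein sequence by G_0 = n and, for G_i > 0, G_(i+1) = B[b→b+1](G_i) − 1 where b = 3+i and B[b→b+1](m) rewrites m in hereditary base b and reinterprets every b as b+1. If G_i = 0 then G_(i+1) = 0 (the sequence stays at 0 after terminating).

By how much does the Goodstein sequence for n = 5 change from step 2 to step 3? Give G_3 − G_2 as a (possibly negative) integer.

G_0 = 5. HB_3(5) = 3 + 2. Bump = 6. G_1 = 5.
G_1 = 5. HB_4(5) = 4 + 1. Bump = 6. G_2 = 5.
G_2 = 5. HB_5(5) = 5. Bump = 6. G_3 = 5.

0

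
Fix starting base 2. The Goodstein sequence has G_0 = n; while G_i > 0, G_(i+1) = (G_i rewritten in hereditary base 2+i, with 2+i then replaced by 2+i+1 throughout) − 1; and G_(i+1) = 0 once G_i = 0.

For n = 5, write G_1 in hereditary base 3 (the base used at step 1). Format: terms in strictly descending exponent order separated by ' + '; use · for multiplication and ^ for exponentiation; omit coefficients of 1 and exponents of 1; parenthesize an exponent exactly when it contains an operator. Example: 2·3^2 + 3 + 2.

3^3

base 2: 5 = 2^2 + 1; at 3: 3^3 + 1 = 28; next = 27
base 3: 27 = 3^3; at 4: 4^4 = 256; next = 255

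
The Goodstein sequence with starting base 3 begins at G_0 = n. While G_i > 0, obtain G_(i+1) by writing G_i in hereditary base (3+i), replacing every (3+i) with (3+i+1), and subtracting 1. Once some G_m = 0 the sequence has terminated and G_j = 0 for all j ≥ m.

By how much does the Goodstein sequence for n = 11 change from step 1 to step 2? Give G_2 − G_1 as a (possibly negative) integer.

8

(0) 11|_3 = 3^2 + 2 ↦ 4^2 + 2|_4 = 18 ⇒ 17
(1) 17|_4 = 4^2 + 1 ↦ 5^2 + 1|_5 = 26 ⇒ 25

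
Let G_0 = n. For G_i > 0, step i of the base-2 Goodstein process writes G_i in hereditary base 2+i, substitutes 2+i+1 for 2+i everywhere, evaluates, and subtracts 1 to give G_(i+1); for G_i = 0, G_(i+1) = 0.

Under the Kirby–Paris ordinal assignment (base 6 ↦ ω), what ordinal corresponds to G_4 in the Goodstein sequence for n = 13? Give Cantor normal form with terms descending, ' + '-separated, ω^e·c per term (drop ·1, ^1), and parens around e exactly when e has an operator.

i=0: 13 = 2^(2 + 1) + 2^2 + 1 (b=2); 2→3: 3^(3 + 1) + 3^3 + 1 = 109; 109−1 = 108
i=1: 108 = 3^(3 + 1) + 3^3 (b=3); 3→4: 4^(4 + 1) + 4^4 = 1280; 1280−1 = 1279
i=2: 1279 = 4^(4 + 1) + 3·4^3 + 3·4^2 + 3·4 + 3 (b=4); 4→5: 5^(5 + 1) + 3·5^3 + 3·5^2 + 3·5 + 3 = 16093; 16093−1 = 16092
i=3: 16092 = 5^(5 + 1) + 3·5^3 + 3·5^2 + 3·5 + 2 (b=5); 5→6: 6^(6 + 1) + 3·6^3 + 3·6^2 + 3·6 + 2 = 280712; 280712−1 = 280711
i=4: 280711 = 6^(6 + 1) + 3·6^3 + 3·6^2 + 3·6 + 1 (b=6); 6→7: 7^(7 + 1) + 3·7^3 + 3·7^2 + 3·7 + 1 = 5765999; 5765999−1 = 5765998

ω^(ω + 1) + ω^3·3 + ω^2·3 + ω·3 + 1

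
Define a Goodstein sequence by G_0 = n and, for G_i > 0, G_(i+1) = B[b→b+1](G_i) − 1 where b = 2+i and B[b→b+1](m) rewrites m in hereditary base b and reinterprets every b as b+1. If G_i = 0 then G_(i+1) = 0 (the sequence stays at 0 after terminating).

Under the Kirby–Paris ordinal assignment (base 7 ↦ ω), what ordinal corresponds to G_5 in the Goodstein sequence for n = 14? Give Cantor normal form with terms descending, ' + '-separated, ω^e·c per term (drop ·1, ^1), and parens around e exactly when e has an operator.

G_0=14  [base 2] 2^(2 + 1) + 2^2 + 2  →[2↦3]→  3^(3 + 1) + 3^3 + 3 = 111  −1 ⇒ G_1=110
G_1=110  [base 3] 3^(3 + 1) + 3^3 + 2  →[3↦4]→  4^(4 + 1) + 4^4 + 2 = 1282  −1 ⇒ G_2=1281
G_2=1281  [base 4] 4^(4 + 1) + 4^4 + 1  →[4↦5]→  5^(5 + 1) + 5^5 + 1 = 18751  −1 ⇒ G_3=18750
G_3=18750  [base 5] 5^(5 + 1) + 5^5  →[5↦6]→  6^(6 + 1) + 6^6 = 326592  −1 ⇒ G_4=326591
G_4=326591  [base 6] 6^(6 + 1) + 5·6^5 + 5·6^4 + 5·6^3 + 5·6^2 + 5·6 + 5  →[6↦7]→  7^(7 + 1) + 5·7^5 + 5·7^4 + 5·7^3 + 5·7^2 + 5·7 + 5 = 5862841  −1 ⇒ G_5=5862840
G_5=5862840  [base 7] 7^(7 + 1) + 5·7^5 + 5·7^4 + 5·7^3 + 5·7^2 + 5·7 + 4  →[7↦8]→  8^(8 + 1) + 5·8^5 + 5·8^4 + 5·8^3 + 5·8^2 + 5·8 + 4 = 134404972  −1 ⇒ G_6=134404971

ω^(ω + 1) + ω^5·5 + ω^4·5 + ω^3·5 + ω^2·5 + ω·5 + 4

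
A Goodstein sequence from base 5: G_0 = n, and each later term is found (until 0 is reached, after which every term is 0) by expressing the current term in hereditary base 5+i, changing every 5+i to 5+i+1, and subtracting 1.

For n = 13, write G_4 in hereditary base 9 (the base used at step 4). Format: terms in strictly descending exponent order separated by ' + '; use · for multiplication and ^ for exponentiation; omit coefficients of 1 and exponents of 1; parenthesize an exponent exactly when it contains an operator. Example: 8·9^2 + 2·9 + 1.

G_0 = 13. HB_5(13) = 2·5 + 3. Bump = 15. G_1 = 14.
G_1 = 14. HB_6(14) = 2·6 + 2. Bump = 16. G_2 = 15.
G_2 = 15. HB_7(15) = 2·7 + 1. Bump = 17. G_3 = 16.
G_3 = 16. HB_8(16) = 2·8. Bump = 18. G_4 = 17.
G_4 = 17. HB_9(17) = 9 + 8. Bump = 18. G_5 = 17.

9 + 8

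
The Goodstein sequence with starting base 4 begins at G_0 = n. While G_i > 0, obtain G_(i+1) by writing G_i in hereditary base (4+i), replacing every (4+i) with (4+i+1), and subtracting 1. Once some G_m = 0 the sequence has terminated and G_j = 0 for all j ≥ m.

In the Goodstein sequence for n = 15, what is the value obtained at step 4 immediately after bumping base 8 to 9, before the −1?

25

(0) 15|_4 = 3·4 + 3 ↦ 3·5 + 3|_5 = 18 ⇒ 17
(1) 17|_5 = 3·5 + 2 ↦ 3·6 + 2|_6 = 20 ⇒ 19
(2) 19|_6 = 3·6 + 1 ↦ 3·7 + 1|_7 = 22 ⇒ 21
(3) 21|_7 = 3·7 ↦ 3·8|_8 = 24 ⇒ 23
(4) 23|_8 = 2·8 + 7 ↦ 2·9 + 7|_9 = 25 ⇒ 24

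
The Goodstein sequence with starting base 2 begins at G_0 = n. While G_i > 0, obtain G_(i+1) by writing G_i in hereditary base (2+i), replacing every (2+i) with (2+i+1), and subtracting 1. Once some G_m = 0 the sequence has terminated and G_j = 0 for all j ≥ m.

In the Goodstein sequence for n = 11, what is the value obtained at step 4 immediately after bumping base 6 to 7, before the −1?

5764802

G_0 = 11. HB_2(11) = 2^(2 + 1) + 2 + 1. Bump = 85. G_1 = 84.
G_1 = 84. HB_3(84) = 3^(3 + 1) + 3. Bump = 1028. G_2 = 1027.
G_2 = 1027. HB_4(1027) = 4^(4 + 1) + 3. Bump = 15628. G_3 = 15627.
G_3 = 15627. HB_5(15627) = 5^(5 + 1) + 2. Bump = 279938. G_4 = 279937.
G_4 = 279937. HB_6(279937) = 6^(6 + 1) + 1. Bump = 5764802. G_5 = 5764801.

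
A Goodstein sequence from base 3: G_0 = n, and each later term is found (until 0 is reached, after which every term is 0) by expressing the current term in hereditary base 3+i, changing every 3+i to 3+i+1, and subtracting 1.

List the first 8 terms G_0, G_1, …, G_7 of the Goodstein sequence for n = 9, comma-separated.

9, 15, 17, 19, 21, 23, 24, 25

step 0: 9 = 3^2; sub 4 for 3: 4^2; = 16; G_1 = 16−1 = 15
step 1: 15 = 3·4 + 3; sub 5 for 4: 3·5 + 3; = 18; G_2 = 18−1 = 17
step 2: 17 = 3·5 + 2; sub 6 for 5: 3·6 + 2; = 20; G_3 = 20−1 = 19
step 3: 19 = 3·6 + 1; sub 7 for 6: 3·7 + 1; = 22; G_4 = 22−1 = 21
step 4: 21 = 3·7; sub 8 for 7: 3·8; = 24; G_5 = 24−1 = 23
step 5: 23 = 2·8 + 7; sub 9 for 8: 2·9 + 7; = 25; G_6 = 25−1 = 24
step 6: 24 = 2·9 + 6; sub 10 for 9: 2·10 + 6; = 26; G_7 = 26−1 = 25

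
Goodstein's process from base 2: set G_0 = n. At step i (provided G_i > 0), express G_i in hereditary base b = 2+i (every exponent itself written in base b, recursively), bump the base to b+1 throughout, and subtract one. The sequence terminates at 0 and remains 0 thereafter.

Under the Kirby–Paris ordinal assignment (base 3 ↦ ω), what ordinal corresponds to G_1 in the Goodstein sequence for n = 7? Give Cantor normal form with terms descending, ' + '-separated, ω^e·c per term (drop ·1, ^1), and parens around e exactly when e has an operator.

ω^ω + ω

(0) 7|_2 = 2^2 + 2 + 1 ↦ 3^3 + 3 + 1|_3 = 31 ⇒ 30
(1) 30|_3 = 3^3 + 3 ↦ 4^4 + 4|_4 = 260 ⇒ 259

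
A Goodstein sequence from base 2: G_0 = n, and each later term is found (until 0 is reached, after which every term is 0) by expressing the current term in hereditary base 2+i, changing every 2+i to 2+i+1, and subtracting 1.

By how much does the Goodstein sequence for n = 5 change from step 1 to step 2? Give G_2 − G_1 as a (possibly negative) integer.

i=0: 5 = 2^2 + 1 (b=2); 2→3: 3^3 + 1 = 28; 28−1 = 27
i=1: 27 = 3^3 (b=3); 3→4: 4^4 = 256; 256−1 = 255

228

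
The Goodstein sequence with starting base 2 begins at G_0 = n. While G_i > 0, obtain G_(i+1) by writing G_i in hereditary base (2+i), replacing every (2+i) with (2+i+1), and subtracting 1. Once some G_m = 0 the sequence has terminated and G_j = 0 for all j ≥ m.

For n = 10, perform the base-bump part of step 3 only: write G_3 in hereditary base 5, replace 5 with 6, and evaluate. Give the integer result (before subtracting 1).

G_0 = 10. HB_2(10) = 2^(2 + 1) + 2. Bump = 84. G_1 = 83.
G_1 = 83. HB_3(83) = 3^(3 + 1) + 2. Bump = 1026. G_2 = 1025.
G_2 = 1025. HB_4(1025) = 4^(4 + 1) + 1. Bump = 15626. G_3 = 15625.

279936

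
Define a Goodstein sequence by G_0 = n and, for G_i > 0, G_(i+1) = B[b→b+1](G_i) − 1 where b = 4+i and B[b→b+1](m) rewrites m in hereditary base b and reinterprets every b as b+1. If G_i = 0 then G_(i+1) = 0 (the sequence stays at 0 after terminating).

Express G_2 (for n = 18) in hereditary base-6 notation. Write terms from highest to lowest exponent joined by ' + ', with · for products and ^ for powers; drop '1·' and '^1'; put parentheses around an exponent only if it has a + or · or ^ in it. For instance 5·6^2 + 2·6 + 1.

6^2

step 0: 18 = 4^2 + 2; sub 5 for 4: 5^2 + 2; = 27; G_1 = 27−1 = 26
step 1: 26 = 5^2 + 1; sub 6 for 5: 6^2 + 1; = 37; G_2 = 37−1 = 36
step 2: 36 = 6^2; sub 7 for 6: 7^2; = 49; G_3 = 49−1 = 48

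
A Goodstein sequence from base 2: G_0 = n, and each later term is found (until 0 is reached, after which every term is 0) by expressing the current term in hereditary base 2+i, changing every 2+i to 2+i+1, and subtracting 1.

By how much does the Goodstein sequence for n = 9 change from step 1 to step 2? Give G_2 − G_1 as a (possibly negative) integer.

[0] 9 ≡ 2^(2 + 1) + 1 (base 2). Lift 3: 82. −1: 81.
[1] 81 ≡ 3^(3 + 1) (base 3). Lift 4: 1024. −1: 1023.

942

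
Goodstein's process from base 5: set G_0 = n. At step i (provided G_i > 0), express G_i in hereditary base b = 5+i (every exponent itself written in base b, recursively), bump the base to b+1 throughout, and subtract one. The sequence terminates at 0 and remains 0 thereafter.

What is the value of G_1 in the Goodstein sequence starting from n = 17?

19

step 0: 17 = 3·5 + 2; sub 6 for 5: 3·6 + 2; = 20; G_1 = 20−1 = 19
step 1: 19 = 3·6 + 1; sub 7 for 6: 3·7 + 1; = 22; G_2 = 22−1 = 21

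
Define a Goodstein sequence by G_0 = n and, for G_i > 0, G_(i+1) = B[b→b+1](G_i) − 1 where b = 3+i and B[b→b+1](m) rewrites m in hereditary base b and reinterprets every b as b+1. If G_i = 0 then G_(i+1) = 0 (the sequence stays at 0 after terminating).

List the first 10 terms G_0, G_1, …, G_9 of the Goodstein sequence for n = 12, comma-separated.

12, 19, 27, 37, 49, 63, 69, 75, 81, 87

G_0=12  [base 3] 3^2 + 3  →[3↦4]→  4^2 + 4 = 20  −1 ⇒ G_1=19
G_1=19  [base 4] 4^2 + 3  →[4↦5]→  5^2 + 3 = 28  −1 ⇒ G_2=27
G_2=27  [base 5] 5^2 + 2  →[5↦6]→  6^2 + 2 = 38  −1 ⇒ G_3=37
G_3=37  [base 6] 6^2 + 1  →[6↦7]→  7^2 + 1 = 50  −1 ⇒ G_4=49
G_4=49  [base 7] 7^2  →[7↦8]→  8^2 = 64  −1 ⇒ G_5=63
G_5=63  [base 8] 7·8 + 7  →[8↦9]→  7·9 + 7 = 70  −1 ⇒ G_6=69
G_6=69  [base 9] 7·9 + 6  →[9↦10]→  7·10 + 6 = 76  −1 ⇒ G_7=75
G_7=75  [base 10] 7·10 + 5  →[10↦11]→  7·11 + 5 = 82  −1 ⇒ G_8=81
G_8=81  [base 11] 7·11 + 4  →[11↦12]→  7·12 + 4 = 88  −1 ⇒ G_9=87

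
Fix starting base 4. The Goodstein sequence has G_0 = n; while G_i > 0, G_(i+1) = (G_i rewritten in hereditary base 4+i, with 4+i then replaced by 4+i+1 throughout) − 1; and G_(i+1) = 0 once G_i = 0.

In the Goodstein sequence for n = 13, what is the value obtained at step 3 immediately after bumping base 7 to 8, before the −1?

20

i=0: 13 = 3·4 + 1 (b=4); 4→5: 3·5 + 1 = 16; 16−1 = 15
i=1: 15 = 3·5 (b=5); 5→6: 3·6 = 18; 18−1 = 17
i=2: 17 = 2·6 + 5 (b=6); 6→7: 2·7 + 5 = 19; 19−1 = 18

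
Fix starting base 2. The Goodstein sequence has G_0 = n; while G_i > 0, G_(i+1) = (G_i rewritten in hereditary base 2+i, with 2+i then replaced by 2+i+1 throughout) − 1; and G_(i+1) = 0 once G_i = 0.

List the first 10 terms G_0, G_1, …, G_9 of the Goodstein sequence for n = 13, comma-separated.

13, 108, 1279, 16092, 280711, 5765998, 134219479, 3486786855, 100000003325, 3138428381103

i=0: 13 = 2^(2 + 1) + 2^2 + 1 (b=2); 2→3: 3^(3 + 1) + 3^3 + 1 = 109; 109−1 = 108
i=1: 108 = 3^(3 + 1) + 3^3 (b=3); 3→4: 4^(4 + 1) + 4^4 = 1280; 1280−1 = 1279
i=2: 1279 = 4^(4 + 1) + 3·4^3 + 3·4^2 + 3·4 + 3 (b=4); 4→5: 5^(5 + 1) + 3·5^3 + 3·5^2 + 3·5 + 3 = 16093; 16093−1 = 16092
i=3: 16092 = 5^(5 + 1) + 3·5^3 + 3·5^2 + 3·5 + 2 (b=5); 5→6: 6^(6 + 1) + 3·6^3 + 3·6^2 + 3·6 + 2 = 280712; 280712−1 = 280711
i=4: 280711 = 6^(6 + 1) + 3·6^3 + 3·6^2 + 3·6 + 1 (b=6); 6→7: 7^(7 + 1) + 3·7^3 + 3·7^2 + 3·7 + 1 = 5765999; 5765999−1 = 5765998
i=5: 5765998 = 7^(7 + 1) + 3·7^3 + 3·7^2 + 3·7 (b=7); 7→8: 8^(8 + 1) + 3·8^3 + 3·8^2 + 3·8 = 134219480; 134219480−1 = 134219479
i=6: 134219479 = 8^(8 + 1) + 3·8^3 + 3·8^2 + 2·8 + 7 (b=8); 8→9: 9^(9 + 1) + 3·9^3 + 3·9^2 + 2·9 + 7 = 3486786856; 3486786856−1 = 3486786855
i=7: 3486786855 = 9^(9 + 1) + 3·9^3 + 3·9^2 + 2·9 + 6 (b=9); 9→10: 10^(10 + 1) + 3·10^3 + 3·10^2 + 2·10 + 6 = 100000003326; 100000003326−1 = 100000003325
i=8: 100000003325 = 10^(10 + 1) + 3·10^3 + 3·10^2 + 2·10 + 5 (b=10); 10→11: 11^(11 + 1) + 3·11^3 + 3·11^2 + 2·11 + 5 = 3138428381104; 3138428381104−1 = 3138428381103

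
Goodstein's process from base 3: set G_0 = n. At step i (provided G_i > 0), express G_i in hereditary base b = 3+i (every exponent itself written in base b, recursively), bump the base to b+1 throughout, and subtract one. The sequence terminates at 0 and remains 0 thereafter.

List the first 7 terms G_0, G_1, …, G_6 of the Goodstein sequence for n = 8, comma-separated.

8 —HB3→ 2·3 + 2 —bump→ 2·4 + 2 = 10 —(−1)→ 9
9 —HB4→ 2·4 + 1 —bump→ 2·5 + 1 = 11 —(−1)→ 10
10 —HB5→ 2·5 —bump→ 2·6 = 12 —(−1)→ 11
11 —HB6→ 6 + 5 —bump→ 7 + 5 = 12 —(−1)→ 11
11 —HB7→ 7 + 4 —bump→ 8 + 4 = 12 —(−1)→ 11
11 —HB8→ 8 + 3 —bump→ 9 + 3 = 12 —(−1)→ 11

8, 9, 10, 11, 11, 11, 11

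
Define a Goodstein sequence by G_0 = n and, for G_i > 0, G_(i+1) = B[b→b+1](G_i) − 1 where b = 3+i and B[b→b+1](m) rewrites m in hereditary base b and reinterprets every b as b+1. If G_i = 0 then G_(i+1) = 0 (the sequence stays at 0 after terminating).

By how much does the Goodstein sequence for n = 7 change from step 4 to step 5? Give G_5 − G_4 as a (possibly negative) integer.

[0] 7 ≡ 2·3 + 1 (base 3). Lift 4: 9. −1: 8.
[1] 8 ≡ 2·4 (base 4). Lift 5: 10. −1: 9.
[2] 9 ≡ 5 + 4 (base 5). Lift 6: 10. −1: 9.
[3] 9 ≡ 6 + 3 (base 6). Lift 7: 10. −1: 9.
[4] 9 ≡ 7 + 2 (base 7). Lift 8: 10. −1: 9.

0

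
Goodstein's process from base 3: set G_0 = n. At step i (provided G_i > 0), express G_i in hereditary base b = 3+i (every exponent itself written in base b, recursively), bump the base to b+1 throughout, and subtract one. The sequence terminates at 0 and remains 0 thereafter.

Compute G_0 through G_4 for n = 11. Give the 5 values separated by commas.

base 3: 11 = 3^2 + 2; at 4: 4^2 + 2 = 18; next = 17
base 4: 17 = 4^2 + 1; at 5: 5^2 + 1 = 26; next = 25
base 5: 25 = 5^2; at 6: 6^2 = 36; next = 35
base 6: 35 = 5·6 + 5; at 7: 5·7 + 5 = 40; next = 39

11, 17, 25, 35, 39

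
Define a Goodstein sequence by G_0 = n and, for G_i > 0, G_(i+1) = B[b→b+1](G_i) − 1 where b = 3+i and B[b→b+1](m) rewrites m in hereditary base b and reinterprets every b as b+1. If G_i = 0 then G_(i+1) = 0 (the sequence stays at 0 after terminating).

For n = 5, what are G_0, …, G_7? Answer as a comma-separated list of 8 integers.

5, 5, 5, 5, 4, 3, 2, 1

base 3: 5 = 3 + 2; at 4: 4 + 2 = 6; next = 5
base 4: 5 = 4 + 1; at 5: 5 + 1 = 6; next = 5
base 5: 5 = 5; at 6: 6 = 6; next = 5
base 6: 5 = 5; at 7: 5 = 5; next = 4
base 7: 4 = 4; at 8: 4 = 4; next = 3
base 8: 3 = 3; at 9: 3 = 3; next = 2
base 9: 2 = 2; at 10: 2 = 2; next = 1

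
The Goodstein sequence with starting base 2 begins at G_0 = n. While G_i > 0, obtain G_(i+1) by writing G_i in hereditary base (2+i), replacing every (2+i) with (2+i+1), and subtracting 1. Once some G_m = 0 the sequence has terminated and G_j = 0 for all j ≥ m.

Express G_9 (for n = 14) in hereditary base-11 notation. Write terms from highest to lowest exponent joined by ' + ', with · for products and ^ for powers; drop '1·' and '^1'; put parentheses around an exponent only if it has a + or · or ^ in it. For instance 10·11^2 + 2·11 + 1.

i=0: 14 = 2^(2 + 1) + 2^2 + 2 (b=2); 2→3: 3^(3 + 1) + 3^3 + 3 = 111; 111−1 = 110
i=1: 110 = 3^(3 + 1) + 3^3 + 2 (b=3); 3→4: 4^(4 + 1) + 4^4 + 2 = 1282; 1282−1 = 1281
i=2: 1281 = 4^(4 + 1) + 4^4 + 1 (b=4); 4→5: 5^(5 + 1) + 5^5 + 1 = 18751; 18751−1 = 18750
i=3: 18750 = 5^(5 + 1) + 5^5 (b=5); 5→6: 6^(6 + 1) + 6^6 = 326592; 326592−1 = 326591
i=4: 326591 = 6^(6 + 1) + 5·6^5 + 5·6^4 + 5·6^3 + 5·6^2 + 5·6 + 5 (b=6); 6→7: 7^(7 + 1) + 5·7^5 + 5·7^4 + 5·7^3 + 5·7^2 + 5·7 + 5 = 5862841; 5862841−1 = 5862840
i=5: 5862840 = 7^(7 + 1) + 5·7^5 + 5·7^4 + 5·7^3 + 5·7^2 + 5·7 + 4 (b=7); 7→8: 8^(8 + 1) + 5·8^5 + 5·8^4 + 5·8^3 + 5·8^2 + 5·8 + 4 = 134404972; 134404972−1 = 134404971
i=6: 134404971 = 8^(8 + 1) + 5·8^5 + 5·8^4 + 5·8^3 + 5·8^2 + 5·8 + 3 (b=8); 8→9: 9^(9 + 1) + 5·9^5 + 5·9^4 + 5·9^3 + 5·9^2 + 5·9 + 3 = 3487116549; 3487116549−1 = 3487116548
i=7: 3487116548 = 9^(9 + 1) + 5·9^5 + 5·9^4 + 5·9^3 + 5·9^2 + 5·9 + 2 (b=9); 9→10: 10^(10 + 1) + 5·10^5 + 5·10^4 + 5·10^3 + 5·10^2 + 5·10 + 2 = 100000555552; 100000555552−1 = 100000555551
i=8: 100000555551 = 10^(10 + 1) + 5·10^5 + 5·10^4 + 5·10^3 + 5·10^2 + 5·10 + 1 (b=10); 10→11: 11^(11 + 1) + 5·11^5 + 5·11^4 + 5·11^3 + 5·11^2 + 5·11 + 1 = 3138429262497; 3138429262497−1 = 3138429262496

11^(11 + 1) + 5·11^5 + 5·11^4 + 5·11^3 + 5·11^2 + 5·11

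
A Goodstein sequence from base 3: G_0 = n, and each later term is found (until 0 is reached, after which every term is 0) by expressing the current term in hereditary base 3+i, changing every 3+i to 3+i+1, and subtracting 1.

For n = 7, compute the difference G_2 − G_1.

1

G_0 = 7. HB_3(7) = 2·3 + 1. Bump = 9. G_1 = 8.
G_1 = 8. HB_4(8) = 2·4. Bump = 10. G_2 = 9.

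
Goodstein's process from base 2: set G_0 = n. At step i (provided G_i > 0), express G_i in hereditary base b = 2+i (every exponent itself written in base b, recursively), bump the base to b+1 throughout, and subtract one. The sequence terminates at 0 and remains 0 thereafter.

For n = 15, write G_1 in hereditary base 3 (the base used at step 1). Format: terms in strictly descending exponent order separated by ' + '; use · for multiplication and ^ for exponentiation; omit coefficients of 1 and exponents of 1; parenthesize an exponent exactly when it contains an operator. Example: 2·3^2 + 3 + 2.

3^(3 + 1) + 3^3 + 3

step 0: 15 = 2^(2 + 1) + 2^2 + 2 + 1; sub 3 for 2: 3^(3 + 1) + 3^3 + 3 + 1; = 112; G_1 = 112−1 = 111
step 1: 111 = 3^(3 + 1) + 3^3 + 3; sub 4 for 3: 4^(4 + 1) + 4^4 + 4; = 1284; G_2 = 1284−1 = 1283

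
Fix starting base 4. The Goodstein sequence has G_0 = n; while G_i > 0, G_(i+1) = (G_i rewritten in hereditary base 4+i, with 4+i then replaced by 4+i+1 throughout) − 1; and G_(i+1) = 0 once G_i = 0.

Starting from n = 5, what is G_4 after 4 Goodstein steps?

3

step 0: 5 = 4 + 1; sub 5 for 4: 5 + 1; = 6; G_1 = 6−1 = 5
step 1: 5 = 5; sub 6 for 5: 6; = 6; G_2 = 6−1 = 5
step 2: 5 = 5; sub 7 for 6: 5; = 5; G_3 = 5−1 = 4
step 3: 4 = 4; sub 8 for 7: 4; = 4; G_4 = 4−1 = 3
step 4: 3 = 3; sub 9 for 8: 3; = 3; G_5 = 3−1 = 2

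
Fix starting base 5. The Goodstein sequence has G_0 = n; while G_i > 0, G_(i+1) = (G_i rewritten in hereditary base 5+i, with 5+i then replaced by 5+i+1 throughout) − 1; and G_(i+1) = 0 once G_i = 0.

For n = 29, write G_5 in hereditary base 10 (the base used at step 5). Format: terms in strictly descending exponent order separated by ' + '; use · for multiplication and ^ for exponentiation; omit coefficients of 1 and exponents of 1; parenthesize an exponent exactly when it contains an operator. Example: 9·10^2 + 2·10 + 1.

9·10 + 9

29 —HB5→ 5^2 + 4 —bump→ 6^2 + 4 = 40 —(−1)→ 39
39 —HB6→ 6^2 + 3 —bump→ 7^2 + 3 = 52 —(−1)→ 51
51 —HB7→ 7^2 + 2 —bump→ 8^2 + 2 = 66 —(−1)→ 65
65 —HB8→ 8^2 + 1 —bump→ 9^2 + 1 = 82 —(−1)→ 81
81 —HB9→ 9^2 —bump→ 10^2 = 100 —(−1)→ 99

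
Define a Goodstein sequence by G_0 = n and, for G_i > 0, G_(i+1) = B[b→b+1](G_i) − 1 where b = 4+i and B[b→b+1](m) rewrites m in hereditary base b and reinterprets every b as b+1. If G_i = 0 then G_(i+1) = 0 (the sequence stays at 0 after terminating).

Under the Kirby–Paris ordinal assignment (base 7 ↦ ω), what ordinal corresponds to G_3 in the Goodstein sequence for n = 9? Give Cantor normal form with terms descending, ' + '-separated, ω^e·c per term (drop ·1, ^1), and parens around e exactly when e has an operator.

step 0: 9 = 2·4 + 1; sub 5 for 4: 2·5 + 1; = 11; G_1 = 11−1 = 10
step 1: 10 = 2·5; sub 6 for 5: 2·6; = 12; G_2 = 12−1 = 11
step 2: 11 = 6 + 5; sub 7 for 6: 7 + 5; = 12; G_3 = 12−1 = 11

ω + 4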